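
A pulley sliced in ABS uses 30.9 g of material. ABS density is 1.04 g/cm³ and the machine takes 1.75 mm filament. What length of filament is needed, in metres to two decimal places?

Volume = 30.9 g / 1.04 g·cm⁻³ = 29.7115 cm³ = 29711.5 mm³.
Filament cross-section = π × (1.75/2)² = 2.4053 mm².
L = V/A = 29711.5/2.4053 = 12352.51 mm → 12.35 m.

12.35 m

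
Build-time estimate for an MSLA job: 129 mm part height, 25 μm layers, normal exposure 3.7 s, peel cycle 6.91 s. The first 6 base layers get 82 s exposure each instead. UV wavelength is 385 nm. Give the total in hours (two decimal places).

15.34 hours

Layer count = ceil(129 / 0.025) = 5160.
Burn-in layers = 6 × (82 + 6.91), so 533.46 s.
Regular layers = 5154 × (3.7 + 6.91), so 54683.94 s.
Sum: 533.46 + 54683.94 = 55217.4 s → 15.34 hours.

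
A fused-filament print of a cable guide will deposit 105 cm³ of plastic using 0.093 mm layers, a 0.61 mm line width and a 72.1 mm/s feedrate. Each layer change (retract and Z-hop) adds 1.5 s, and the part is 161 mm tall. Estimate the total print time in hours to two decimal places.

Line area = 0.093 × 0.61 = 0.05673 mm².
Path length: 105000 mm³ / 0.05673 mm² → 1850872.6 mm.
Time extruding = 1850872.6 / 72.1 = 25670.9 s.
Number of layers: 161 / 0.093 → 1732 (rounded up).
Z-hop total: 1732 × 1.5 → 2598 s.
Altogether 25670.9 + 2598 = 28268.9 s, i.e. 7.85 hours.

7.85 hours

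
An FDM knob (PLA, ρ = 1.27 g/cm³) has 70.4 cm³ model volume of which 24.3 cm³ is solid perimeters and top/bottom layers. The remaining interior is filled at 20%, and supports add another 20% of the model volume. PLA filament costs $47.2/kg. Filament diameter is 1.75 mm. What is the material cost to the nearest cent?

$2.85

Interior volume: 70.4 − 24.3 → 46.1 cm³.
Infill deposited = 0.20 × 46.1 = 9.22 cm³.
Support = 0.20 × 70.4 = 14.08 cm³.
Total printed volume: 24.3 + 9.22 + 14.08 → 47.6 cm³.
Mass = 47.6 × 1.27, so 60.452 g.
At $47.2/kg: 60.452/1000 × 47.2 = $2.85.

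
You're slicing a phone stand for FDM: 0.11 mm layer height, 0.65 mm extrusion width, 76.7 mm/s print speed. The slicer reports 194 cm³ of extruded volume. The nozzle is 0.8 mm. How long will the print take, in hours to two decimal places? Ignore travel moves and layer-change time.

9.83 hours

Bead cross-section = 0.11 × 0.65 = 0.0715 mm².
Toolpath length = 194 cm³ / 0.0715 mm² = 194000 / 0.0715 = 2713286.7 mm.
Extrusion time: 2713286.7 / 76.7 → 35375.3 s.
35375.3 s = 9.83 hours.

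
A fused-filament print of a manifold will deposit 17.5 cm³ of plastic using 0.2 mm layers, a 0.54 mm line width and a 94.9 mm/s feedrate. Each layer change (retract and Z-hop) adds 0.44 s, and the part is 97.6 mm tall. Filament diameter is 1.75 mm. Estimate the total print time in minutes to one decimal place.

32.0 minutes

Extrusion cross-section: 0.2 × 0.54 → 0.108 mm².
Toolpath length = 17.5 cm³ / 0.108 mm² = 17500 / 0.108 = 162037 mm.
Time extruding = 162037 / 94.9, so 1707.4 s.
Number of layers: 97.6 / 0.2 → 488 (rounded up).
Z-hop total = 488 × 0.44, so 214.72 s.
Total = 1707.4 + 214.72 = 1922.12 s = 32.0 minutes.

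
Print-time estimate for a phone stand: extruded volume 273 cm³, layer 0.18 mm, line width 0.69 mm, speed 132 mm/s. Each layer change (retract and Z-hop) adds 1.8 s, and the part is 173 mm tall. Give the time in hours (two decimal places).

Extrusion cross-section = 0.18 × 0.69, so 0.1242 mm².
Toolpath length = 273 cm³ / 0.1242 mm² = 273000 / 0.1242 = 2198067.6 mm.
Time extruding = 2198067.6 / 132, so 16652 s.
Layers = ⌈173/0.18⌉ = 962.
Layer-change overhead = 962 × 1.8, so 1731.6 s.
Altogether 16652 + 1731.6 = 18383.6 s, i.e. 5.11 hours.

5.11 hours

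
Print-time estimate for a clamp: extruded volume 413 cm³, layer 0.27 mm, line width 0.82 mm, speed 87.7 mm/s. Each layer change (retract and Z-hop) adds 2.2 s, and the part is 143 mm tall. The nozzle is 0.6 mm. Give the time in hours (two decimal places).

6.23 hours

Line area = 0.27 × 0.82, so 0.2214 mm².
Path length: 413000 mm³ / 0.2214 mm² → 1865402 mm.
Extrusion time = 1865402 / 87.7, so 21270.3 s.
Layer count = ceil(143 / 0.27) = 530.
Layer-change overhead = 530 × 2.2, so 1166 s.
Altogether 21270.3 + 1166 = 22436.3 s, i.e. 6.23 hours.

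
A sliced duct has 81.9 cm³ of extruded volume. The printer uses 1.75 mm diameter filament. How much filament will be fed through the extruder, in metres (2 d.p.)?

34.05 m

Cross-section of 1.75 mm filament: π·(1.75/2)² = 2.4053 mm².
L = 81900 mm³ / 2.4053 mm² = 34049.81 mm, i.e. 34.05 m.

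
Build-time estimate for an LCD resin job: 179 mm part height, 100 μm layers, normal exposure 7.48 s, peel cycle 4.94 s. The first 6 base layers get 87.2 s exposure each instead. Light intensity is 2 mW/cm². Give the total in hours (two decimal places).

6.31 hours

Layer count = ceil(179 / 0.1) = 1790.
Bottom layers = 6 × (87.2 + 4.94) = 552.84 s.
Remaining layers = 1784 × (7.48 + 4.94), so 22157.28 s.
Sum: 552.84 + 22157.28 = 22710.12 s → 6.31 hours.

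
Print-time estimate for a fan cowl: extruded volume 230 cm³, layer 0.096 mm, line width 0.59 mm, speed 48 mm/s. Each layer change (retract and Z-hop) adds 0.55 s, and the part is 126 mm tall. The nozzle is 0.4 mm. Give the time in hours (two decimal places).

23.70 hours

Line area = 0.096 × 0.59 = 0.05664 mm².
Total extruded path = 230000/0.05664 = 4060734.5 mm.
Print-move time = 4060734.5 / 48 = 84598.6 s.
Layer count = ceil(126 / 0.096) = 1313.
Z-hop total: 1313 × 0.55 → 722.15 s.
Altogether 84598.6 + 722.15 = 85320.75 s, i.e. 23.70 hours.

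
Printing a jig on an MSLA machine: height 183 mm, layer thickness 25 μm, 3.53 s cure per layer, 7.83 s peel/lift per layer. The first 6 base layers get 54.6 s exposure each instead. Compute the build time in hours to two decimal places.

23.18 hours

Layer count = ceil(183 / 0.025) = 7320.
Bottom layers = 6 × (54.6 + 7.83) = 374.58 s.
Normal layers = 7314 × (3.53 + 7.83), so 83087.04 s.
Total = 374.58 + 83087.04 = 83461.62 s = 23.18 hours.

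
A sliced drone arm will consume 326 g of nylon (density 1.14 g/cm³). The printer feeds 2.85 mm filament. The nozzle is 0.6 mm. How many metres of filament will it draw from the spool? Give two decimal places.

Volume = 326 g / 1.14 g·cm⁻³ = 285.9649 cm³ = 285964.9 mm³.
Cross-section of 2.85 mm filament: π·(2.85/2)² = 6.3794 mm².
L = V/A = 285964.9/6.3794 = 44826.3 mm → 44.83 m.

44.83 m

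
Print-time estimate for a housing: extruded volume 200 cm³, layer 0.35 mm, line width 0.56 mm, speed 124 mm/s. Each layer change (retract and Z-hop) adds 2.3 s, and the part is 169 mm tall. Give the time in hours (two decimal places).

2.59 hours

Bead cross-section: 0.35 × 0.56 → 0.196 mm².
Toolpath length = 200 cm³ / 0.196 mm² = 200000 / 0.196 = 1020408.2 mm.
Print-move time: 1020408.2 / 124 → 8229.1 s.
Layer count = ceil(169 / 0.35) = 483.
Z-hop total = 483 × 2.3 = 1110.9 s.
Total = 8229.1 + 1110.9 = 9340 s = 2.59 hours.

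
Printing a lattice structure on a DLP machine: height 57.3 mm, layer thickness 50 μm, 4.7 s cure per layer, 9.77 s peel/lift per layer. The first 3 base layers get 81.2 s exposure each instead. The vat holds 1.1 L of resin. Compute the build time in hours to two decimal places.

4.67 hours

Layer count = ceil(57.3 / 0.05) = 1146.
Base layers = 3 × (81.2 + 9.77) = 272.91 s.
Normal layers = 1143 × (4.7 + 9.77) = 16539.21 s.
Sum: 272.91 + 16539.21 = 16812.12 s → 4.67 hours.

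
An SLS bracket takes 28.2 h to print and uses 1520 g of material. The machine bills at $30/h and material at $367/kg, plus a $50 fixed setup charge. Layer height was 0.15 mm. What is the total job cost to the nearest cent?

Machine cost = 30 × 28.2 = $846.00.
Material cost = 367 × 1520/1000 = $557.84.
Total = 846.00 + 557.84 + 50 = $1453.84.

$1453.84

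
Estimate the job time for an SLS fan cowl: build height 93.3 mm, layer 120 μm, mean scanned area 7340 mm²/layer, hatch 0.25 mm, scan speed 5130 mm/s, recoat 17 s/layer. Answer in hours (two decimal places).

4.91 hours

Layers = ⌈93.3/0.12⌉ = 778.
Hatch length per layer = 7340 / 0.25, so 29360 mm.
Scan time per layer = 29360 / 5130, so 5.7232 s.
Time per layer = 5.7232 + 17 = 22.7232 s.
778 layers × 22.7232 s/layer = 17678.6496 s, i.e. 4.91 hours.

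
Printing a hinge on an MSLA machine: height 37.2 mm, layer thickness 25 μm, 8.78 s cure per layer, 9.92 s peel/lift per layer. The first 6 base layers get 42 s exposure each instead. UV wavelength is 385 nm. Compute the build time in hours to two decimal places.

7.78 hours

Number of layers: 37.2 / 0.025 → 1488 (rounded up).
Burn-in layers = 6 × (42 + 9.92), so 311.52 s.
Normal layers = 1482 × (8.78 + 9.92), so 27713.4 s.
Total = 311.52 + 27713.4 = 28024.92 s = 7.78 hours.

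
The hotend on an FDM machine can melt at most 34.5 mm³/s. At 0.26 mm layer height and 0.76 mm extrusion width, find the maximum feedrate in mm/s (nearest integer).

A = 0.26 × 0.76, so 0.1976 mm².
Max speed = 34.5 / 0.1976 = 174.60 ≈ 175 mm/s.

175 mm/s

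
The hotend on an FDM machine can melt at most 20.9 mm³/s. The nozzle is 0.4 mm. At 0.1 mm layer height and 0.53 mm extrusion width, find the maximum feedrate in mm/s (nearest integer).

394 mm/s

Extrusion cross-section = 0.1 × 0.53 = 0.053 mm².
v_max = Q/A = 20.9/0.053 = 394.34 mm/s → 394 mm/s.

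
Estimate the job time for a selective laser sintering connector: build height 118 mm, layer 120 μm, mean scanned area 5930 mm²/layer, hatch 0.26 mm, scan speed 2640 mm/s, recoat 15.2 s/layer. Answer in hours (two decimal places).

6.52 hours

Number of layers: 118 / 0.12 → 984 (rounded up).
Per-layer scan distance: 5930 / 0.26 → 22807.7 mm.
Laser time per layer = 22807.7 / 2640, so 8.6393 s.
Layer cycle = 8.6393 + 15.2 = 23.8393 s.
Total: 984 × 23.8393 s = 23457.8712 s → 6.52 hours.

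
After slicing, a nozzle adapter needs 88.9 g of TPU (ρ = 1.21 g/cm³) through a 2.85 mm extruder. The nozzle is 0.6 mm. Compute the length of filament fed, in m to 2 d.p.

Extruded volume: 88.9/1.21 = 73.4711 cm³ (73471.1 mm³).
Filament cross-section = π × (2.85/2)² = 6.3794 mm².
Length = 73471.1 / 6.3794 = 11516.93 mm = 11.52 m.

11.52 m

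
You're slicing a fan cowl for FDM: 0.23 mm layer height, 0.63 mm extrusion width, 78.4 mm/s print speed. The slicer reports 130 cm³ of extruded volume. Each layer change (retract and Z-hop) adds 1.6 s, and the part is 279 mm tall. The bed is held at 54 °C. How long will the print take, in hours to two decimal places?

3.72 hours

Extrusion cross-section: 0.23 × 0.63 → 0.1449 mm².
Toolpath length = 130 cm³ / 0.1449 mm² = 130000 / 0.1449 = 897170.5 mm.
Print-move time = 897170.5 / 78.4 = 11443.5 s.
Number of layers: 279 / 0.23 → 1214 (rounded up).
Non-print overhead = 1214 × 1.6, so 1942.4 s.
Altogether 11443.5 + 1942.4 = 13385.9 s, i.e. 3.72 hours.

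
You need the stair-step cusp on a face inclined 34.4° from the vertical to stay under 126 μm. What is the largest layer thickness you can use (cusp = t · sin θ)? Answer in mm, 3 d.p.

t = h_c / sin θ = 0.126 / 0.5650 = 0.223 mm.

0.223 mm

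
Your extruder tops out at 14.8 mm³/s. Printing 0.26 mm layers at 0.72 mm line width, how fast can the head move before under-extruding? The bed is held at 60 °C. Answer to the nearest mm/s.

Bead cross-section = 0.26 × 0.72, so 0.1872 mm².
Max speed = 14.8 / 0.1872 = 79.06 ≈ 79 mm/s.

79 mm/s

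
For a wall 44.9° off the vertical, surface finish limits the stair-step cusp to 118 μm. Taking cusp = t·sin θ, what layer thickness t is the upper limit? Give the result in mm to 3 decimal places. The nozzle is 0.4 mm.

sin(44.9°) = 0.7059; t_max = 0.118/0.7059 = 0.167 mm.

0.167 mm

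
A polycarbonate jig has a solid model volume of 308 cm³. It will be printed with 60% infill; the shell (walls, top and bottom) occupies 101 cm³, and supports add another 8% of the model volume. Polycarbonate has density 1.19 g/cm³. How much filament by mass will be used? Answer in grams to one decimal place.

Volume inside the shell = 308 − 101, so 207 cm³.
Infill volume = 0.60 × 207 = 124.2 cm³.
Support = 0.08 × 308 = 24.64 cm³.
Deposited volume: 101 + 124.2 + 24.64 → 249.84 cm³.
Mass: 249.84 × 1.19 → 297.3096 g.

297.3 g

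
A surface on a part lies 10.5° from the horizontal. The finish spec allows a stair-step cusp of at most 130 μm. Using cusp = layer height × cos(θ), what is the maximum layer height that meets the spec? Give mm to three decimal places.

t = h_c / cos θ = 0.13 / 0.9833 = 0.132 mm.

0.132 mm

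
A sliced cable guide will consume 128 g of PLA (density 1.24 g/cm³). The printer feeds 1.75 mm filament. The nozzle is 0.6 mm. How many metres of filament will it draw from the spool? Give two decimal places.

42.92 m

Extruded volume: 128/1.24 = 103.2258 cm³ (103225.8 mm³).
A = π r² = π × 0.875² = 2.4053 mm².
L = V/A = 103225.8/2.4053 = 42915.98 mm → 42.92 m.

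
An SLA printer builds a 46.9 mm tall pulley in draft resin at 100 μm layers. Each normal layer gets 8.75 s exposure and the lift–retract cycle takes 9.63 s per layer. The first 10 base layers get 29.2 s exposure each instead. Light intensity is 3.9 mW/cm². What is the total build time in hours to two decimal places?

2.45 hours

Layer count = ceil(46.9 / 0.1) = 469.
Burn-in layers: 10 × (29.2 + 9.63) → 388.3 s.
Normal layers = 459 × (8.75 + 9.63), so 8436.42 s.
Total = 388.3 + 8436.42 = 8824.72 s = 2.45 hours.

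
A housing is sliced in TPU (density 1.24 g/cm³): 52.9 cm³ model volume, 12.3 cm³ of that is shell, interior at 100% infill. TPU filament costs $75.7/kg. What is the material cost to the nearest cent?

Volume inside the shell = 52.9 − 12.3 = 40.6 cm³.
Deposited infill = 1.00 × 40.6 = 40.6 cm³.
Total extruded = 12.3 + 40.6, so 52.9 cm³.
Mass = 52.9 × 1.24 = 65.596 g.
Cost = 65.596 g / 1000 × $75.7/kg = $4.97.

$4.97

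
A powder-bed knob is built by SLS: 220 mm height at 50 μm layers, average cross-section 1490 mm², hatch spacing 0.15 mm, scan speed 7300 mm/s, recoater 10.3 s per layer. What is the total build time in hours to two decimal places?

14.25 hours

Number of layers: 220 / 0.05 → 4400 (rounded up).
Scan path per layer: 1490 / 0.15 → 9933.3 mm.
Per-layer scan time = 9933.3 / 7300 = 1.3607 s.
Per-layer time = 1.3607 + 10.3 = 11.6607 s.
Build time = 4400 × 11.6607 = 51307.08 s = 14.25 hours.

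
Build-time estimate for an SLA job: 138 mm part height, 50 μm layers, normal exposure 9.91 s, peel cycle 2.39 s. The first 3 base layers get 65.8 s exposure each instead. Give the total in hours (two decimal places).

Layers = ⌈138/0.05⌉ = 2760.
Burn-in layers = 3 × (65.8 + 2.39) = 204.57 s.
Remaining layers = 2757 × (9.91 + 2.39), so 33911.1 s.
Total = 204.57 + 33911.1 = 34115.67 s = 9.48 hours.

9.48 hours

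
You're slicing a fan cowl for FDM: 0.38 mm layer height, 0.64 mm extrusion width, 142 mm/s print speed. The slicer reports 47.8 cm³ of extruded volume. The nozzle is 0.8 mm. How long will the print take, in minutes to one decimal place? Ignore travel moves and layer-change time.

23.1 minutes

Line area = 0.38 × 0.64 = 0.2432 mm².
Path length: 47800 mm³ / 0.2432 mm² → 196546.1 mm.
Time extruding: 196546.1 / 142 → 1384.1 s.
That's 1384.1 s → 23.1 minutes.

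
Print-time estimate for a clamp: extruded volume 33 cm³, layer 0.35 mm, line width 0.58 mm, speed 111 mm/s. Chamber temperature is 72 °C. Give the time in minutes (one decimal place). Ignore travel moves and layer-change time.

24.4 minutes

Bead cross-section: 0.35 × 0.58 → 0.203 mm².
Path length: 33000 mm³ / 0.203 mm² → 162561.6 mm.
Time extruding: 162561.6 / 111 → 1464.5 s.
1464.5 s = 24.4 minutes.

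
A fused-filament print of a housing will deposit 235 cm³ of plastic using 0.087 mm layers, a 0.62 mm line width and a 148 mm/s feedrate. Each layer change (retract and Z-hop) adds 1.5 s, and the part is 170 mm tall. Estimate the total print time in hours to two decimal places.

Bead cross-section = 0.087 × 0.62, so 0.05394 mm².
Total extruded path = 235000/0.05394 = 4356692.6 mm.
Print-move time: 4356692.6 / 148 → 29437.1 s.
Layers = ⌈170/0.087⌉ = 1955.
Z-hop total = 1955 × 1.5 = 2932.5 s.
Total = 29437.1 + 2932.5 = 32369.6 s = 8.99 hours.

8.99 hours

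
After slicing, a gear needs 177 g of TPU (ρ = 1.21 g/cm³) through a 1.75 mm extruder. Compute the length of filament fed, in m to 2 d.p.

Volume = 177 g / 1.21 g·cm⁻³ = 146.281 cm³ = 146281 mm³.
A = π r² = π × 0.875² = 2.4053 mm².
L = V/A = 146281/2.4053 = 60816.11 mm → 60.82 m.

60.82 m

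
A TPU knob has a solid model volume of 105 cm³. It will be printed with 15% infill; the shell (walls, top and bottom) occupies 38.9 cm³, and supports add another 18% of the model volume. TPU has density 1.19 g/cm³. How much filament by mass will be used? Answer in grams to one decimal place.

80.6 g

Infill region: 105 − 38.9 → 66.1 cm³.
Infill deposited = 0.15 × 66.1 = 9.915 cm³.
Support = 0.18 × 105, so 18.9 cm³.
Total printed volume: 38.9 + 9.915 + 18.9 → 67.715 cm³.
Mass = 67.715 × 1.19, so 80.58085 g.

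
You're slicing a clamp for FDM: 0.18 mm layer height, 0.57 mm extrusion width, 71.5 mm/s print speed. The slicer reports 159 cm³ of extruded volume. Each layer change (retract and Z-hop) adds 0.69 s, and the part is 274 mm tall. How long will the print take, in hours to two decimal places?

Extrusion cross-section = 0.18 × 0.57, so 0.1026 mm².
Toolpath length = 159 cm³ / 0.1026 mm² = 159000 / 0.1026 = 1549707.6 mm.
Time extruding: 1549707.6 / 71.5 → 21674.2 s.
Number of layers: 274 / 0.18 → 1523 (rounded up).
Z-hop total = 1523 × 0.69 = 1050.87 s.
Total = 21674.2 + 1050.87 = 22725.07 s = 6.31 hours.

6.31 hours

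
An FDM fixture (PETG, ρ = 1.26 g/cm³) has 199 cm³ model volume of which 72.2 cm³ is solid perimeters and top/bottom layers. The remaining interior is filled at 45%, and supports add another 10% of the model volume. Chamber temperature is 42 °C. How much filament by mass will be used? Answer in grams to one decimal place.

Infill region = 199 − 72.2 = 126.8 cm³.
Deposited infill = 0.45 × 126.8 = 57.06 cm³.
Support: 0.10 × 199 → 19.9 cm³.
Total extruded = 72.2 + 57.06 + 19.9, so 149.16 cm³.
Mass: 149.16 × 1.26 → 187.9416 g.

187.9 g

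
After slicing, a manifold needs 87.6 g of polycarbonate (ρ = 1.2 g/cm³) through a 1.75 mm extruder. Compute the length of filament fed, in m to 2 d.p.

Volume = 87.6 g / 1.2 g·cm⁻³ = 73 cm³ = 73000 mm³.
Filament cross-section = π × (1.75/2)² = 2.4053 mm².
L = V/A = 73000/2.4053 = 30349.64 mm → 30.35 m.

30.35 m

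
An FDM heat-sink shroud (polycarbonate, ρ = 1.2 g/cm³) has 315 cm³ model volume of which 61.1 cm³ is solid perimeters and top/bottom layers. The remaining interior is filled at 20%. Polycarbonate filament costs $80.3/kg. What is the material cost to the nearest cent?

$10.78

Volume inside the shell: 315 − 61.1 → 253.9 cm³.
Infill volume: 0.20 × 253.9 → 50.78 cm³.
Total printed volume: 61.1 + 50.78 → 111.88 cm³.
Mass = 111.88 × 1.2 = 134.256 g.
Cost = 134.256 g / 1000 × $80.3/kg = $10.78.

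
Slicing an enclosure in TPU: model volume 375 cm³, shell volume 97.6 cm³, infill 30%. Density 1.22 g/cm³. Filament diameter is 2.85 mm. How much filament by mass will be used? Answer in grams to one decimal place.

220.6 g

Volume inside the shell = 375 − 97.6 = 277.4 cm³.
Infill deposited: 0.30 × 277.4 → 83.22 cm³.
Deposited volume = 97.6 + 83.22, so 180.82 cm³.
Mass = 180.82 × 1.22 = 220.6004 g.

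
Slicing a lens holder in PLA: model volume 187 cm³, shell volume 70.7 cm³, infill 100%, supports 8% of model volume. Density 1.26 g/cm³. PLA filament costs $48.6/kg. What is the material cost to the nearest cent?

Volume inside the shell = 187 − 70.7, so 116.3 cm³.
Infill volume = 1.00 × 116.3 = 116.3 cm³.
Support: 0.08 × 187 → 14.96 cm³.
Deposited volume = 70.7 + 116.3 + 14.96, so 201.96 cm³.
Mass = 201.96 × 1.26 = 254.4696 g.
Cost = 254.4696 g / 1000 × $48.6/kg = $12.37.

$12.37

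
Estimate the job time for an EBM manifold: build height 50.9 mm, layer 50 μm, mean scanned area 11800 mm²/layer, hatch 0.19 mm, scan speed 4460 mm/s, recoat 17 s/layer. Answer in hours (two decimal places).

8.74 hours

Layer count = ceil(50.9 / 0.05) = 1018.
Scan path per layer: 11800 / 0.19 → 62105.3 mm.
Beam time per layer = 62105.3 / 4460 = 13.925 s.
Layer cycle = 13.925 + 17, so 30.925 s.
Total: 1018 × 30.925 s = 31481.65 s → 8.74 hours.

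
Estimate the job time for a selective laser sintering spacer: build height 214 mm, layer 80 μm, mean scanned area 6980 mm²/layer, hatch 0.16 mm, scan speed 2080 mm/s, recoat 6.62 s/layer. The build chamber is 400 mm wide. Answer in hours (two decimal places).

20.50 hours

Layer count = ceil(214 / 0.08) = 2675.
Per-layer scan distance = 6980 / 0.16 = 43625 mm.
Per-layer scan time = 43625 / 2080 = 20.9736 s.
Layer cycle: 20.9736 + 6.62 → 27.5936 s.
Build time = 2675 × 27.5936 = 73812.88 s = 20.50 hours.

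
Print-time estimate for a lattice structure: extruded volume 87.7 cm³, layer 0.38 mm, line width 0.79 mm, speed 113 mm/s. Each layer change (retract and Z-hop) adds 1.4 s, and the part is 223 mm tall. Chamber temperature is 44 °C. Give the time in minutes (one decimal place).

Extrusion cross-section = 0.38 × 0.79 = 0.3002 mm².
Path length: 87700 mm³ / 0.3002 mm² → 292138.6 mm.
Extrusion time: 292138.6 / 113 → 2585.3 s.
Number of layers: 223 / 0.38 → 587 (rounded up).
Layer-change overhead = 587 × 1.4, so 821.8 s.
Total = 2585.3 + 821.8 = 3407.1 s = 56.8 minutes.

56.8 minutes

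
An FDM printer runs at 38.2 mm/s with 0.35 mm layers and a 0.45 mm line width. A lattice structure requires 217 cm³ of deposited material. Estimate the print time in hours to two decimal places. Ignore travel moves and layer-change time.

10.02 hours

Bead cross-section = 0.35 × 0.45 = 0.1575 mm².
Path length: 217000 mm³ / 0.1575 mm² → 1377777.8 mm.
Extrusion time: 1377777.8 / 38.2 → 36067.5 s.
In the requested units: 36067.5 s = 10.02 hours.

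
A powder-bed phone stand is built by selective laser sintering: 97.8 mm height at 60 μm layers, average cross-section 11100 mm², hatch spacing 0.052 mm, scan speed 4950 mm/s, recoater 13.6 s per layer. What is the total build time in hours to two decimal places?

Layer count = ceil(97.8 / 0.06) = 1630.
Per-layer scan distance = 11100 / 0.052 = 213461.5 mm.
Laser time per layer: 213461.5 / 4950 → 43.1235 s.
Time per layer = 43.1235 + 13.6 = 56.7235 s.
Build time = 1630 × 56.7235 = 92459.305 s = 25.68 hours.

25.68 hours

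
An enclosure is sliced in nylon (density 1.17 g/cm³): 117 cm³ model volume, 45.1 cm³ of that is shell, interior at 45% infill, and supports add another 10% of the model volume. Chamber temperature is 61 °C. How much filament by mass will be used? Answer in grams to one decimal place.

Interior volume: 117 − 45.1 → 71.9 cm³.
Deposited infill = 0.45 × 71.9 = 32.355 cm³.
Support = 0.10 × 117, so 11.7 cm³.
Deposited volume: 45.1 + 32.355 + 11.7 → 89.155 cm³.
Mass = 89.155 × 1.17, so 104.31135 g.

104.3 g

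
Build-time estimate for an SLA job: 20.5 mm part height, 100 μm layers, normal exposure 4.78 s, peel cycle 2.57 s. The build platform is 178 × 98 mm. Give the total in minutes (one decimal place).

25.1 minutes

Layers = ⌈20.5/0.1⌉ = 205.
Per-layer time: 4.78 + 2.57 → 7.35 s.
Total = 205 × 7.35 = 1506.75 s = 25.1 minutes.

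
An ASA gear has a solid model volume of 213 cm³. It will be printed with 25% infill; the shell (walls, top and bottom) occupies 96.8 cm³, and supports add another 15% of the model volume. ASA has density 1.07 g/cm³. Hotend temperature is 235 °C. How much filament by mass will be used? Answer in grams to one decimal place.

168.8 g

Interior volume = 213 − 96.8, so 116.2 cm³.
Infill volume = 0.25 × 116.2 = 29.05 cm³.
Support: 0.15 × 213 → 31.95 cm³.
Total extruded = 96.8 + 29.05 + 31.95, so 157.8 cm³.
Mass = 157.8 × 1.07, so 168.846 g.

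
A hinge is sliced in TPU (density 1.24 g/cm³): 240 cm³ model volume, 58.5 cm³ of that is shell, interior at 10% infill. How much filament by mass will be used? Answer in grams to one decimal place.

95.0 g

Volume inside the shell = 240 − 58.5, so 181.5 cm³.
Infill deposited = 0.10 × 181.5 = 18.15 cm³.
Deposited volume: 58.5 + 18.15 → 76.65 cm³.
Mass = 76.65 × 1.24 = 95.046 g.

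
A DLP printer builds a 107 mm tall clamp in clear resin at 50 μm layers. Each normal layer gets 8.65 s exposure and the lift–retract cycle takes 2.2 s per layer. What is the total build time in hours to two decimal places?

6.45 hours

Layers = ⌈107/0.05⌉ = 2140.
Each layer takes = 8.65 + 2.2 = 10.85 s.
Build time: 2140 × 10.85 s = 23219 s, i.e. 6.45 hours.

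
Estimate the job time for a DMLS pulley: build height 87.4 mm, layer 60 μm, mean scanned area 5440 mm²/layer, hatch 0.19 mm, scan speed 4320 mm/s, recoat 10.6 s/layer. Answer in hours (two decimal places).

6.97 hours

Layer count = ceil(87.4 / 0.06) = 1457.
Scan path per layer: 5440 / 0.19 → 28631.6 mm.
Laser time per layer = 28631.6 / 4320 = 6.6277 s.
Per-layer time = 6.6277 + 10.6, so 17.2277 s.
1457 layers × 17.2277 s/layer = 25100.7589 s, i.e. 6.97 hours.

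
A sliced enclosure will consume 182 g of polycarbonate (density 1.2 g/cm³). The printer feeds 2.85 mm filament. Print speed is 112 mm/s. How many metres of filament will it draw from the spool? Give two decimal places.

23.77 m

Volume = 182 g / 1.2 g·cm⁻³ = 151.6667 cm³ = 151666.7 mm³.
Cross-section of 2.85 mm filament: π·(2.85/2)² = 6.3794 mm².
L = V/A = 151666.7/6.3794 = 23774.45 mm → 23.77 m.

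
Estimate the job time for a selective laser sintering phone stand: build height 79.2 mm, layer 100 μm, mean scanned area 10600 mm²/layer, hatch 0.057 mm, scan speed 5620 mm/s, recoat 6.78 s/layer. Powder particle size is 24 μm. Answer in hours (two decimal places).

Layer count = ceil(79.2 / 0.1) = 792.
Per-layer scan distance = 10600 / 0.057, so 185964.9 mm.
Per-layer scan time: 185964.9 / 5620 → 33.0898 s.
Time per layer = 33.0898 + 6.78, so 39.8698 s.
Build time = 792 × 39.8698 = 31576.8816 s = 8.77 hours.

8.77 hours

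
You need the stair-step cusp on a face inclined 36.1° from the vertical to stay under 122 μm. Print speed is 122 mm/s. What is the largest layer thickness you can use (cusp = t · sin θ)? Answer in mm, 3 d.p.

sin(36.1°) = 0.5892; t_max = 0.122/0.5892 = 0.207 mm.

0.207 mm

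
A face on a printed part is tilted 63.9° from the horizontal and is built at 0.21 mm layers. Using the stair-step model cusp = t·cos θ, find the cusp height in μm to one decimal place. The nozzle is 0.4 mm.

h_c = t·cos θ = 0.21 × 0.4399 = 0.092379 mm (92.4 μm).

92.4 μm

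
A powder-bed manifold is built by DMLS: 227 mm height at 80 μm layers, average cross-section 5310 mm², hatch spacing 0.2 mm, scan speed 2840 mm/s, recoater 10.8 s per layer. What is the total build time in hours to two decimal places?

15.88 hours

Layers = ⌈227/0.08⌉ = 2838.
Per-layer scan distance = 5310 / 0.2 = 26550 mm.
Per-layer scan time = 26550 / 2840, so 9.3486 s.
Per-layer time = 9.3486 + 10.8, so 20.1486 s.
Build time = 2838 × 20.1486 = 57181.7268 s = 15.88 hours.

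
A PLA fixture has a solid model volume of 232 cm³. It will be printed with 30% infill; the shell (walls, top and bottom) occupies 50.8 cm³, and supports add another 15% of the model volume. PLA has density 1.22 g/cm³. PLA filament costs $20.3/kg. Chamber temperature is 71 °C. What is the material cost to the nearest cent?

Interior volume = 232 − 50.8, so 181.2 cm³.
Infill volume = 0.30 × 181.2, so 54.36 cm³.
Support = 0.15 × 232, so 34.8 cm³.
Deposited volume = 50.8 + 54.36 + 34.8 = 139.96 cm³.
Mass: 139.96 × 1.22 → 170.7512 g.
Cost = 170.7512 g / 1000 × $20.3/kg = $3.47.

$3.47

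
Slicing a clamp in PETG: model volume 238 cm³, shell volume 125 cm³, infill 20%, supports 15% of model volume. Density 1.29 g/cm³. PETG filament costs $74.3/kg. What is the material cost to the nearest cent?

Interior volume = 238 − 125, so 113 cm³.
Infill volume = 0.20 × 113, so 22.6 cm³.
Support: 0.15 × 238 → 35.7 cm³.
Total extruded: 125 + 22.6 + 35.7 → 183.3 cm³.
Mass = 183.3 × 1.29, so 236.457 g.
At $74.3/kg: 236.457/1000 × 74.3 = $17.57.

$17.57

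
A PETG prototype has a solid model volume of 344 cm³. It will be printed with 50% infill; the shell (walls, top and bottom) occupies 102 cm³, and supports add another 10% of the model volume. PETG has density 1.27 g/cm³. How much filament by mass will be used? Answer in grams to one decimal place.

Volume inside the shell: 344 − 102 → 242 cm³.
Deposited infill = 0.50 × 242 = 121 cm³.
Support = 0.10 × 344, so 34.4 cm³.
Deposited volume = 102 + 121 + 34.4, so 257.4 cm³.
Mass = 257.4 × 1.27 = 326.898 g.

326.9 g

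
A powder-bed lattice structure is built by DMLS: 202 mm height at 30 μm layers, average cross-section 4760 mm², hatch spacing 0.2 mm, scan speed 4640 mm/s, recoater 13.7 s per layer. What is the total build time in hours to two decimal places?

Number of layers: 202 / 0.03 → 6734 (rounded up).
Per-layer scan distance: 4760 / 0.2 → 23800 mm.
Laser time per layer = 23800 / 4640 = 5.1293 s.
Per-layer time = 5.1293 + 13.7, so 18.8293 s.
Total: 6734 × 18.8293 s = 126796.5062 s → 35.22 hours.

35.22 hours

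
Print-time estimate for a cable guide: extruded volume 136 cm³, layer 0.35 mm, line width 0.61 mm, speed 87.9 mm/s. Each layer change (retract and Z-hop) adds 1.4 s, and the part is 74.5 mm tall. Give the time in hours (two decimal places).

Line area = 0.35 × 0.61, so 0.2135 mm².
Total extruded path = 136000/0.2135 = 637002.3 mm.
Extrusion time = 637002.3 / 87.9 = 7246.9 s.
Number of layers: 74.5 / 0.35 → 213 (rounded up).
Z-hop total = 213 × 1.4 = 298.2 s.
Altogether 7246.9 + 298.2 = 7545.1 s, i.e. 2.10 hours.

2.10 hours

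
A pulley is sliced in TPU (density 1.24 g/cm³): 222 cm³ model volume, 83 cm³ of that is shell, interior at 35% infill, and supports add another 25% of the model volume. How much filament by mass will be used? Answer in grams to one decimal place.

232.1 g

Infill region = 222 − 83, so 139 cm³.
Deposited infill = 0.35 × 139 = 48.65 cm³.
Support = 0.25 × 222 = 55.5 cm³.
Total extruded = 83 + 48.65 + 55.5, so 187.15 cm³.
Mass: 187.15 × 1.24 → 232.066 g.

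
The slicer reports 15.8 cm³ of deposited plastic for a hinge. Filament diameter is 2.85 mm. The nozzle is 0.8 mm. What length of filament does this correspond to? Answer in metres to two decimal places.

Cross-section of 2.85 mm filament: π·(2.85/2)² = 6.3794 mm².
Length = 15.8 cm³ / 6.3794 mm² = 15800 / 6.3794 = 2476.72 mm = 2.48 m.

2.48 m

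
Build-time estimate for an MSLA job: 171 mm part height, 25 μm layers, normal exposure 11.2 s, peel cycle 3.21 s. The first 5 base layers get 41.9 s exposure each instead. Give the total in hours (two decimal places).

Number of layers: 171 / 0.025 → 6840 (rounded up).
Base layers: 5 × (41.9 + 3.21) → 225.55 s.
Remaining layers = 6835 × (11.2 + 3.21), so 98492.35 s.
Sum: 225.55 + 98492.35 = 98717.9 s → 27.42 hours.

27.42 hours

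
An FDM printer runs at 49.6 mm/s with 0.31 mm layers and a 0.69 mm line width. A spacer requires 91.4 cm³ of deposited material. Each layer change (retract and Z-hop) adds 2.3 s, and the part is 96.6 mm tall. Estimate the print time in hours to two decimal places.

2.59 hours

Extrusion cross-section: 0.31 × 0.69 → 0.2139 mm².
Toolpath length = 91.4 cm³ / 0.2139 mm² = 91400 / 0.2139 = 427302.5 mm.
Print-move time = 427302.5 / 49.6 = 8615 s.
Layers = ⌈96.6/0.31⌉ = 312.
Layer-change overhead = 312 × 2.3, so 717.6 s.
Altogether 8615 + 717.6 = 9332.6 s, i.e. 2.59 hours.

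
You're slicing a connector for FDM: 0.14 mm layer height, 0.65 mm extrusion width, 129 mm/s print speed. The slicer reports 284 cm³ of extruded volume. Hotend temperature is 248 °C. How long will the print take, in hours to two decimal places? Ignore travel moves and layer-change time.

6.72 hours

Bead cross-section = 0.14 × 0.65 = 0.091 mm².
Path length: 284000 mm³ / 0.091 mm² → 3120879.1 mm.
Extrusion time = 3120879.1 / 129, so 24192.9 s.
That's 24192.9 s → 6.72 hours.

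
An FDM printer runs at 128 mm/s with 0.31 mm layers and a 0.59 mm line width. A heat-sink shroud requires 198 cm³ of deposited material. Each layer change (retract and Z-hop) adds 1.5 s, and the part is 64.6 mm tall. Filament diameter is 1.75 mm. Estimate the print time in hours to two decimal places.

Extrusion cross-section = 0.31 × 0.59, so 0.1829 mm².
Path length: 198000 mm³ / 0.1829 mm² → 1082558.8 mm.
Print-move time = 1082558.8 / 128 = 8457.5 s.
Layers = ⌈64.6/0.31⌉ = 209.
Layer-change overhead = 209 × 1.5 = 313.5 s.
Altogether 8457.5 + 313.5 = 8771 s, i.e. 2.44 hours.

2.44 hours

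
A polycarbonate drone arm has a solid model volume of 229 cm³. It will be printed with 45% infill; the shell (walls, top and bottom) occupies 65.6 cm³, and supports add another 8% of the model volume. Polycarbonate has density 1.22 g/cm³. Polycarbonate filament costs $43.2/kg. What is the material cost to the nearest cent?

$8.30

Volume inside the shell: 229 − 65.6 → 163.4 cm³.
Infill volume = 0.45 × 163.4, so 73.53 cm³.
Support = 0.08 × 229 = 18.32 cm³.
Total printed volume: 65.6 + 73.53 + 18.32 → 157.45 cm³.
Mass: 157.45 × 1.22 → 192.089 g.
At $43.2/kg: 192.089/1000 × 43.2 = $8.30.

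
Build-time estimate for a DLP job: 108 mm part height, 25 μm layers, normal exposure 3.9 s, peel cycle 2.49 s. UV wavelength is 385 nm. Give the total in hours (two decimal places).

Layer count = ceil(108 / 0.025) = 4320.
Each layer takes = 3.9 + 2.49 = 6.39 s.
Total = 4320 × 6.39 = 27604.8 s = 7.67 hours.

7.67 hours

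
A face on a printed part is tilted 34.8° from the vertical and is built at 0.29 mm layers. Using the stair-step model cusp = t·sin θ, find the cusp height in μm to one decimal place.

165.5 μm

sin(34.8°) = 0.5707, so cusp = 0.29 × 0.5707 = 0.165503 mm → 165.5 μm.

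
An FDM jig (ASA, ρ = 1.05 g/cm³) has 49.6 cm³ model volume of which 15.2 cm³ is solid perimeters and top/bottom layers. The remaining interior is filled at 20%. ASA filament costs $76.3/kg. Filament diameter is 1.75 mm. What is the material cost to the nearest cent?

$1.77

Infill region = 49.6 − 15.2, so 34.4 cm³.
Infill volume = 0.20 × 34.4, so 6.88 cm³.
Deposited volume = 15.2 + 6.88 = 22.08 cm³.
Mass = 22.08 × 1.05, so 23.184 g.
At $76.3/kg: 23.184/1000 × 76.3 = $1.77.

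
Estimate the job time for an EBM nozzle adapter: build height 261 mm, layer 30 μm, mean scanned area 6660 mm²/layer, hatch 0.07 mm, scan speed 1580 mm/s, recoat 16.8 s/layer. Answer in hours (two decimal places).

186.12 hours

Layer count = ceil(261 / 0.03) = 8700.
Per-layer scan distance: 6660 / 0.07 → 95142.9 mm.
Beam time per layer: 95142.9 / 1580 → 60.217 s.
Per-layer time = 60.217 + 16.8, so 77.017 s.
8700 layers × 77.017 s/layer = 670047.9 s, i.e. 186.12 hours.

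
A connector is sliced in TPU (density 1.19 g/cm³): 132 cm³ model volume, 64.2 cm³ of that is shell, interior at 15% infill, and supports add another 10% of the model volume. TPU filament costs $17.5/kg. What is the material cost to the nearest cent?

$1.82

Volume inside the shell: 132 − 64.2 → 67.8 cm³.
Infill volume: 0.15 × 67.8 → 10.17 cm³.
Support: 0.10 × 132 → 13.2 cm³.
Total printed volume = 64.2 + 10.17 + 13.2, so 87.57 cm³.
Mass = 87.57 × 1.19, so 104.2083 g.
Cost = 104.2083 g / 1000 × $17.5/kg = $1.82.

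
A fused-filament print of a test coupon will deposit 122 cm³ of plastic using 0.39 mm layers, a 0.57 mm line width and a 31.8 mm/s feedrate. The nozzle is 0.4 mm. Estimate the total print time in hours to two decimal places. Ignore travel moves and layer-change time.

4.79 hours

Bead cross-section: 0.39 × 0.57 → 0.2223 mm².
Toolpath length = 122 cm³ / 0.2223 mm² = 122000 / 0.2223 = 548807.9 mm.
Print-move time = 548807.9 / 31.8 = 17258.1 s.
17258.1 s = 4.79 hours.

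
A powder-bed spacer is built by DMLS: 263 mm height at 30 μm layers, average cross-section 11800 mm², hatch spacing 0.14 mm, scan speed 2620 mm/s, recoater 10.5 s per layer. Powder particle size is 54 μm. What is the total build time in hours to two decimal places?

103.91 hours

Layers = ⌈263/0.03⌉ = 8767.
Hatch length per layer = 11800 / 0.14 = 84285.7 mm.
Laser time per layer = 84285.7 / 2620, so 32.1701 s.
Time per layer: 32.1701 + 10.5 → 42.6701 s.
Build time = 8767 × 42.6701 = 374088.7667 s = 103.91 hours.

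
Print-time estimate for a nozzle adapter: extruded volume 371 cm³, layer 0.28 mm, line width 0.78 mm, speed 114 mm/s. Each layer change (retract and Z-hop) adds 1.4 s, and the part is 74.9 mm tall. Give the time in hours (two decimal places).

4.24 hours

Line area = 0.28 × 0.78 = 0.2184 mm².
Toolpath length = 371 cm³ / 0.2184 mm² = 371000 / 0.2184 = 1698717.9 mm.
Time extruding = 1698717.9 / 114 = 14901 s.
Layer count = ceil(74.9 / 0.28) = 268.
Layer-change overhead = 268 × 1.4, so 375.2 s.
Altogether 14901 + 375.2 = 15276.2 s, i.e. 4.24 hours.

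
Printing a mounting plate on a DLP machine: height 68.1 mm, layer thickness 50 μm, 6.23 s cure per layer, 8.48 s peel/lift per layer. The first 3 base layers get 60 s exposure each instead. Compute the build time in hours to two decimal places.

5.61 hours

Layers = ⌈68.1/0.05⌉ = 1362.
Base layers = 3 × (60 + 8.48), so 205.44 s.
Normal layers = 1359 × (6.23 + 8.48) = 19990.89 s.
Total = 205.44 + 19990.89 = 20196.33 s = 5.61 hours.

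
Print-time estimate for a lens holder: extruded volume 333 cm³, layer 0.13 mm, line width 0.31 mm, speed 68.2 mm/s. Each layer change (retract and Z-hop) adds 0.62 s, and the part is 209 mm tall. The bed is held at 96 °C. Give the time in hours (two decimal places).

33.93 hours

Bead cross-section = 0.13 × 0.31, so 0.0403 mm².
Toolpath length = 333 cm³ / 0.0403 mm² = 333000 / 0.0403 = 8263027.3 mm.
Print-move time: 8263027.3 / 68.2 → 121158.8 s.
Number of layers: 209 / 0.13 → 1608 (rounded up).
Z-hop total: 1608 × 0.62 → 996.96 s.
Total = 121158.8 + 996.96 = 122155.76 s = 33.93 hours.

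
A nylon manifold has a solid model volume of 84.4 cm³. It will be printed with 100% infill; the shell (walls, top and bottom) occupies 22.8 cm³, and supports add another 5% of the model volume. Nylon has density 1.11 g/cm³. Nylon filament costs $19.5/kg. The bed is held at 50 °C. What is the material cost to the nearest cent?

Infill region = 84.4 − 22.8, so 61.6 cm³.
Deposited infill = 1.00 × 61.6 = 61.6 cm³.
Support = 0.05 × 84.4, so 4.22 cm³.
Total printed volume = 22.8 + 61.6 + 4.22 = 88.62 cm³.
Mass = 88.62 × 1.11, so 98.3682 g.
Cost = 98.3682 g / 1000 × $19.5/kg = $1.92.

$1.92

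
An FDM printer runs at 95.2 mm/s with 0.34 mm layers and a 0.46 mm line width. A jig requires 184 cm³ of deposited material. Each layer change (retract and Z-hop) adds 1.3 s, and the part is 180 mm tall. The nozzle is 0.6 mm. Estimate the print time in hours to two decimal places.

3.62 hours

Bead cross-section: 0.34 × 0.46 → 0.1564 mm².
Path length: 184000 mm³ / 0.1564 mm² → 1176470.6 mm.
Print-move time = 1176470.6 / 95.2 = 12357.9 s.
Layer count = ceil(180 / 0.34) = 530.
Non-print overhead: 530 × 1.3 → 689 s.
Total = 12357.9 + 689 = 13046.9 s = 3.62 hours.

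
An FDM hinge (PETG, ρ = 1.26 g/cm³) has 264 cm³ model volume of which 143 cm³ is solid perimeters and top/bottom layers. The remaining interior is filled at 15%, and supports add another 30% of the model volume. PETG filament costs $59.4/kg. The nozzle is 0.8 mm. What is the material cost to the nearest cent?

Volume inside the shell: 264 − 143 → 121 cm³.
Infill volume: 0.15 × 121 → 18.15 cm³.
Support = 0.30 × 264, so 79.2 cm³.
Total extruded = 143 + 18.15 + 79.2 = 240.35 cm³.
Mass: 240.35 × 1.26 → 302.841 g.
Cost = 302.841 g / 1000 × $59.4/kg = $17.99.

$17.99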